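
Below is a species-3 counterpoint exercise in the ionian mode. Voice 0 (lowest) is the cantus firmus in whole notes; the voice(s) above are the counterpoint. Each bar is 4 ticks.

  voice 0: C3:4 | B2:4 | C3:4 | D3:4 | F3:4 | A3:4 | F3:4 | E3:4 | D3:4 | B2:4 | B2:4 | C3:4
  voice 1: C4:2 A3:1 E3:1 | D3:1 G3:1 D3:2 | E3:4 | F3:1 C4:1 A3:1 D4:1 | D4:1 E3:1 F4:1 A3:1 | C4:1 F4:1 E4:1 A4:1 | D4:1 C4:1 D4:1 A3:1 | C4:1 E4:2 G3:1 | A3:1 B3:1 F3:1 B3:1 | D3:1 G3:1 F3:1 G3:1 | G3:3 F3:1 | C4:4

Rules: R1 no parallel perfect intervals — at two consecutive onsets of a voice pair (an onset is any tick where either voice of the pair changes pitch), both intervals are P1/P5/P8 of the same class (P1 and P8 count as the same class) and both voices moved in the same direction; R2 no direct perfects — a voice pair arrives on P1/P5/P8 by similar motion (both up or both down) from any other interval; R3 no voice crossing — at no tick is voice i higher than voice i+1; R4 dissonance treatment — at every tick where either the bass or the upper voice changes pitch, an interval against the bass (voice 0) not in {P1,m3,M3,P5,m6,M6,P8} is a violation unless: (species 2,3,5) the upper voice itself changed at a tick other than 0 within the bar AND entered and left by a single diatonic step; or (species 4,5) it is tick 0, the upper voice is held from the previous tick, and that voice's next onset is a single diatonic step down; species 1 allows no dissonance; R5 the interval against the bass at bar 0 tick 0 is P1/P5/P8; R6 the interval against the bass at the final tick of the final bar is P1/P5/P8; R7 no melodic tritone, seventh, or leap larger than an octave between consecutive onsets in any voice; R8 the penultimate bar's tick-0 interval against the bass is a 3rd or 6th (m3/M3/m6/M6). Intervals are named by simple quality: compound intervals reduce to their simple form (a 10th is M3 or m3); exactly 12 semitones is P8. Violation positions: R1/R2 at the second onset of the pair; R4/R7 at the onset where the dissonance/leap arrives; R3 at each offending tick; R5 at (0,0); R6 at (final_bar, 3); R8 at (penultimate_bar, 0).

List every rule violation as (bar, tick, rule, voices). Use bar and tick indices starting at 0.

(3, 1, R4, (0, 1))
(4, 1, R3, (0, 1))
(4, 1, R4, (0, 1))
(4, 1, R7, (1,))
(4, 2, R7, (1,))
(8, 2, R7, (1,))
(8, 3, R7, (1,))
(10, 3, R4, (0, 1))
(11, 0, R2, (0, 1))

bar 0: v0=C3 v1=C4 downbeat P8
bar 1: v0=B2 v1=D3 downbeat m3
bar 2: v0=C3 v1=E3 downbeat M3
bar 3: v0=D3 v1=F3 downbeat m3
bar 4: v0=F3 v1=D4 downbeat M6
bar 5: v0=A3 v1=C4 downbeat m3
bar 6: v0=F3 v1=D4 downbeat M6
bar 7: v0=E3 v1=C4 downbeat m6
bar 8: v0=D3 v1=A3 downbeat P5
bar 9: v0=B2 v1=D3 downbeat m3
bar 10: v0=B2 v1=G3 downbeat m6
bar 11: v0=C3 v1=C4 downbeat P8
  -> R4 @ bar 3 tick 1 v(0, 1): D3/C4 m7 untreated
  -> R3 @ bar 4 tick 1 v(0, 1): F3 above E3
  -> R4 @ bar 4 tick 1 v(0, 1): F3/E3 m2 untreated
  -> R7 @ bar 4 tick 1 v(1,): D4->E3 leap 10st
  -> R7 @ bar 4 tick 2 v(1,): E3->F4 leap 13st
  -> R7 @ bar 8 tick 2 v(1,): B3->F3 leap 6st
  -> R7 @ bar 8 tick 3 v(1,): F3->B3 leap 6st
  -> R4 @ bar 10 tick 3 v(0, 1): B2/F3 TT untreated
  -> R2 @ bar 11 tick 0 v(0, 1): B2/F3 TT -> C3/C4 P8 similar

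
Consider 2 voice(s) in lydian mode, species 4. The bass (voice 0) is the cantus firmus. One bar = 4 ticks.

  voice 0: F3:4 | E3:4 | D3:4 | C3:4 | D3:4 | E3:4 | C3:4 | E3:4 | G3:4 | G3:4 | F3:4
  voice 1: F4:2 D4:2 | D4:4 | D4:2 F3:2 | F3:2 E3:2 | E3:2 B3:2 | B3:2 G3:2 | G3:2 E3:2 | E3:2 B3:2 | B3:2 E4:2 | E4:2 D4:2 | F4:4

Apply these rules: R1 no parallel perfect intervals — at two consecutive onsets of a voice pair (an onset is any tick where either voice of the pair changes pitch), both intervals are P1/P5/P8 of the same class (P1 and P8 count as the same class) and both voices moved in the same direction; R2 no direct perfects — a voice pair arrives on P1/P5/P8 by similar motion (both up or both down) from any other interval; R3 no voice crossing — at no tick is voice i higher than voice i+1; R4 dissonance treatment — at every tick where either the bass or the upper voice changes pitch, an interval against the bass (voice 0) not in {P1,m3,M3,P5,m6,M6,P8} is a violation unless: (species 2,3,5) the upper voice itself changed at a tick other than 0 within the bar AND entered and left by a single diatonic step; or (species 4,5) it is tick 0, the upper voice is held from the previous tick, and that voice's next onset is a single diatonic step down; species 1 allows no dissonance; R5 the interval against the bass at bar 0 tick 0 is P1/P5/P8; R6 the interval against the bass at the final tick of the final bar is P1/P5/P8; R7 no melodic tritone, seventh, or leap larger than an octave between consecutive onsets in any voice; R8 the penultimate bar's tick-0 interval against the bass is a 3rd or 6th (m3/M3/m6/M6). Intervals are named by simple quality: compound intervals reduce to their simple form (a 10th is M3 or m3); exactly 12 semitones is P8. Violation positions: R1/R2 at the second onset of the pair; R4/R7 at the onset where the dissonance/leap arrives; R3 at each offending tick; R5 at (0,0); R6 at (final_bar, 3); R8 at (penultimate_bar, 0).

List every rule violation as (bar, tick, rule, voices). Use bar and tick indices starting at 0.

bar 0: v0=F3 v1=F4 downbeat P8
bar 1: v0=E3 v1=D4 downbeat m7
bar 2: v0=D3 v1=D4 downbeat P8
bar 3: v0=C3 v1=F3 downbeat P4
bar 4: v0=D3 v1=E3 downbeat M2
bar 5: v0=E3 v1=B3 downbeat P5
bar 6: v0=C3 v1=G3 downbeat P5
bar 7: v0=E3 v1=E3 downbeat P1
bar 8: v0=G3 v1=B3 downbeat M3
bar 9: v0=G3 v1=E4 downbeat M6
bar 10: v0=F3 v1=F4 downbeat P8
  -> R4 @ bar 1 tick 0 v(0, 1): E3/D4 m7 untreated
  -> R4 @ bar 4 tick 0 v(0, 1): D3/E3 M2 untreated

(1, 0, R4, (0, 1))
(4, 0, R4, (0, 1))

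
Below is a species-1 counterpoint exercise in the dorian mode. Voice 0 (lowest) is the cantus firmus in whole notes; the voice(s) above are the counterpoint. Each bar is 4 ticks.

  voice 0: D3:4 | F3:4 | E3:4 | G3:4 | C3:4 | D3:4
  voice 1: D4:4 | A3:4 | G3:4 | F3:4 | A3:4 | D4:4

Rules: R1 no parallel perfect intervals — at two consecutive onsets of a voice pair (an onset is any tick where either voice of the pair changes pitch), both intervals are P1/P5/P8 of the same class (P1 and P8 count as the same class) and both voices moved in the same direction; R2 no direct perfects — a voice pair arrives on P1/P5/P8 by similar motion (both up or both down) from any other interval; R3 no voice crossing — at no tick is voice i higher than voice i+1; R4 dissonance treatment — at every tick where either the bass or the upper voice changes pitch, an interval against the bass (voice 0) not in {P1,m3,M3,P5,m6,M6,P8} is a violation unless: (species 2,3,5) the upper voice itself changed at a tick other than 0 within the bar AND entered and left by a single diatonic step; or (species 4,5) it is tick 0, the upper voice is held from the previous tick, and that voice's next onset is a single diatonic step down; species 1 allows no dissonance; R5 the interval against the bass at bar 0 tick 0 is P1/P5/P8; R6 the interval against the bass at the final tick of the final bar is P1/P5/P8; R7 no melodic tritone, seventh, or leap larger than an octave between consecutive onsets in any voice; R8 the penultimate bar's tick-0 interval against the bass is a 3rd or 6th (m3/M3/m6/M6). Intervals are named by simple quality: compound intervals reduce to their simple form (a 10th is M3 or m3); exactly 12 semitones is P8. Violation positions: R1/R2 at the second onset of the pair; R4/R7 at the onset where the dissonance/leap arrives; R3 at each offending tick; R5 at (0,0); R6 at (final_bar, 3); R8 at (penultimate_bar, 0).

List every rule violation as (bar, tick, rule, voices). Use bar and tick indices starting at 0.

bar 0: v0=D3 v1=D4 downbeat P8
bar 1: v0=F3 v1=A3 downbeat M3
bar 2: v0=E3 v1=G3 downbeat m3
bar 3: v0=G3 v1=F3 downbeat M2
bar 4: v0=C3 v1=A3 downbeat M6
bar 5: v0=D3 v1=D4 downbeat P8
  -> R3 @ bar 3 tick 0 v(0, 1): G3 above F3
  -> R4 @ bar 3 tick 0 v(0, 1): G3/F3 M2 untreated
  -> R3 @ bar 3 tick 1 v(0, 1): G3 above F3
  -> R3 @ bar 3 tick 2 v(0, 1): G3 above F3
  -> R3 @ bar 3 tick 3 v(0, 1): G3 above F3
  -> R2 @ bar 5 tick 0 v(0, 1): C3/A3 M6 -> D3/D4 P8 similar

(3, 0, R3, (0, 1))
(3, 0, R4, (0, 1))
(3, 1, R3, (0, 1))
(3, 2, R3, (0, 1))
(3, 3, R3, (0, 1))
(5, 0, R2, (0, 1))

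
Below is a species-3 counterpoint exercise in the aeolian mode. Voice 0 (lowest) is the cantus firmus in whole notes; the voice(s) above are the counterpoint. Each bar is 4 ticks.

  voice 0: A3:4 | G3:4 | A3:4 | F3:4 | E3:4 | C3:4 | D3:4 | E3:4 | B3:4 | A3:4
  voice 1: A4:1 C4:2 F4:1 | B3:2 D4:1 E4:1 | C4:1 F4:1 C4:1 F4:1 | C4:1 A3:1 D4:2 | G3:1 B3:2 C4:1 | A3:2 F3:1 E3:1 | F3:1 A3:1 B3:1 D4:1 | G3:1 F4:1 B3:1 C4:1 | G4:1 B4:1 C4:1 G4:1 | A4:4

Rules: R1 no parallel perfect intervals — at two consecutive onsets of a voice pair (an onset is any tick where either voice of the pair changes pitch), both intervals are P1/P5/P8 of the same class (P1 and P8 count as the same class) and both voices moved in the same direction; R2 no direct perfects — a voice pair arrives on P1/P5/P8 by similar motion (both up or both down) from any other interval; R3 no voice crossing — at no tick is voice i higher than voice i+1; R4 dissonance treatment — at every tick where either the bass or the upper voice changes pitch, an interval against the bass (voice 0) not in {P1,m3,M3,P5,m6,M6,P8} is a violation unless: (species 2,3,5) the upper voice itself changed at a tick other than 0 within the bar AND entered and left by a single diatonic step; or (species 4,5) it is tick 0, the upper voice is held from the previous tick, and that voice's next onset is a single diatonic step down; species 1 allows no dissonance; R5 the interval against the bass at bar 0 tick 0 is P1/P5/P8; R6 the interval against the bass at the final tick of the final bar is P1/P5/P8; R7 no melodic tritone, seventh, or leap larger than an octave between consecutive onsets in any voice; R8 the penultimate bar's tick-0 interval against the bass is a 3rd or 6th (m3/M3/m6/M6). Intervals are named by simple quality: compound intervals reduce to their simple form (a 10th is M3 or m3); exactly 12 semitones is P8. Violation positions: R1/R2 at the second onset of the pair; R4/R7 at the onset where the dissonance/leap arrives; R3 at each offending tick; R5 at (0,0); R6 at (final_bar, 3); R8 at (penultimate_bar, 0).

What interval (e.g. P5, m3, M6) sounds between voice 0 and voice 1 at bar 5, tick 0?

M6

voice 0=C3 voice 1=A3 -> M6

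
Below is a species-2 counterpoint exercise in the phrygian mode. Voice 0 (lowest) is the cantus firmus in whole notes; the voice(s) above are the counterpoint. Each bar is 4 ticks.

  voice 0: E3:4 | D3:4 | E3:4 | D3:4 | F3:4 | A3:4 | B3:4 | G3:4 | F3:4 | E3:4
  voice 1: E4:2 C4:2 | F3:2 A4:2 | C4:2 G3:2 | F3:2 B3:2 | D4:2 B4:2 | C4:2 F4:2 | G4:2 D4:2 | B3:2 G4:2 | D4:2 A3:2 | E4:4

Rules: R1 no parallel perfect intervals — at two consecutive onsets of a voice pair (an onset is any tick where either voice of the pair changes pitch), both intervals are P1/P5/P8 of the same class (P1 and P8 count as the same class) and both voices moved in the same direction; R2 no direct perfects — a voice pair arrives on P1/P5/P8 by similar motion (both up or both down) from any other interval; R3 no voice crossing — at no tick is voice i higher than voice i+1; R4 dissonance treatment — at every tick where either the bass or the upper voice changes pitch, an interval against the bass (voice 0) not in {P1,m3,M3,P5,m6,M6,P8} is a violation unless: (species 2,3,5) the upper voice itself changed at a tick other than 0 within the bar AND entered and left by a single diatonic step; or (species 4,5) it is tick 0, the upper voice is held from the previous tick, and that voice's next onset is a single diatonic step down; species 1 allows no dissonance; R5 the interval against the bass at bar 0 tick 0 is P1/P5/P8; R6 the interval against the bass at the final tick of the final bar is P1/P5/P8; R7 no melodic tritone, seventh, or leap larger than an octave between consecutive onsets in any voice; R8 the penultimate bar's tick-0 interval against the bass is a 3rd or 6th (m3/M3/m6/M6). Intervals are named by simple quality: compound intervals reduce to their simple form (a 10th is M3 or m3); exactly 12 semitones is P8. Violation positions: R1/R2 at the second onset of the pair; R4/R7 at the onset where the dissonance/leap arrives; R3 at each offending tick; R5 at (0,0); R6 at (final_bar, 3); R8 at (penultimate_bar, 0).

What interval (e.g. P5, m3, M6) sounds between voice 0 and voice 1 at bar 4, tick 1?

voice 0=F3 voice 1=D4 -> M6

M6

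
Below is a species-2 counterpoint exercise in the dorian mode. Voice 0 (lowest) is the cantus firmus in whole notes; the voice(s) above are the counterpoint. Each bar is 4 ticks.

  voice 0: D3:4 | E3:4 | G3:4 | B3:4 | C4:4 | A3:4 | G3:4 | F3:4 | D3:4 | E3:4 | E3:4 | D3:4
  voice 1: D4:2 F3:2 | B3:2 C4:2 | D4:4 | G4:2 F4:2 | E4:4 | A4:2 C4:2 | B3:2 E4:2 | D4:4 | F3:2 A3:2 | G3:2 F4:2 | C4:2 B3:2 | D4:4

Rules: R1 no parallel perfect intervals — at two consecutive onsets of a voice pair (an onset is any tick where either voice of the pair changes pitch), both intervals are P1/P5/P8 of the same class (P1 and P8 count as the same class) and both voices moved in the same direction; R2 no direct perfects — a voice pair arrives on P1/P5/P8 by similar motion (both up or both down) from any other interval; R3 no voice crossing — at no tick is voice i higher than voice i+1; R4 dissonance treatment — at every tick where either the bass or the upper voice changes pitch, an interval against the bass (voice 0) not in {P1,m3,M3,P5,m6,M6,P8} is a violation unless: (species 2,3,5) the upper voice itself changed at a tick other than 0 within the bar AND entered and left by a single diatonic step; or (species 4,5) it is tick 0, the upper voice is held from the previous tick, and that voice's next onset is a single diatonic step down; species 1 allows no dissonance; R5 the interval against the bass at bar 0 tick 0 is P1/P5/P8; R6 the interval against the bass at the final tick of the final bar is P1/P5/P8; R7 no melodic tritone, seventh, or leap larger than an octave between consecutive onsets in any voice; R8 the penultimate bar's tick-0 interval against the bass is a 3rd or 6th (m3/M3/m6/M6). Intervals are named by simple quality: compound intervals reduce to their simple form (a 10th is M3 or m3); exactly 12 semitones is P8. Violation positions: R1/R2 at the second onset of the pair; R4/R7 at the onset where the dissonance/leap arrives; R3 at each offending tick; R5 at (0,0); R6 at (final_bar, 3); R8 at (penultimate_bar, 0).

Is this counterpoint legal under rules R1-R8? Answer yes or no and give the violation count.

bar 0: v0=D3 v1=D4 (P8)
bar 1: v0=E3 v1=B3 (P5)
bar 2: v0=G3 v1=D4 (P5)
bar 3: v0=B3 v1=G4 (m6)
bar 4: v0=C4 v1=E4 (M3)
bar 5: v0=A3 v1=A4 (P8)
bar 6: v0=G3 v1=B3 (M3)
bar 7: v0=F3 v1=D4 (M6)
bar 8: v0=D3 v1=F3 (m3)
bar 9: v0=E3 v1=G3 (m3)
bar 10: v0=E3 v1=C4 (m6)
bar 11: v0=D3 v1=D4 (P8)
  R2 @ bar1.0: D3/F3 m3 -> E3/B3 P5 similar
  R7 @ bar1.0: F3->B3 leap 6st
  R2 @ bar2.0: E3/C4 m6 -> G3/D4 P5 similar
  R4 @ bar9.2: E3/F4 m2 untreated
  R7 @ bar9.2: G3->F4 leap 10st

No (5 violations)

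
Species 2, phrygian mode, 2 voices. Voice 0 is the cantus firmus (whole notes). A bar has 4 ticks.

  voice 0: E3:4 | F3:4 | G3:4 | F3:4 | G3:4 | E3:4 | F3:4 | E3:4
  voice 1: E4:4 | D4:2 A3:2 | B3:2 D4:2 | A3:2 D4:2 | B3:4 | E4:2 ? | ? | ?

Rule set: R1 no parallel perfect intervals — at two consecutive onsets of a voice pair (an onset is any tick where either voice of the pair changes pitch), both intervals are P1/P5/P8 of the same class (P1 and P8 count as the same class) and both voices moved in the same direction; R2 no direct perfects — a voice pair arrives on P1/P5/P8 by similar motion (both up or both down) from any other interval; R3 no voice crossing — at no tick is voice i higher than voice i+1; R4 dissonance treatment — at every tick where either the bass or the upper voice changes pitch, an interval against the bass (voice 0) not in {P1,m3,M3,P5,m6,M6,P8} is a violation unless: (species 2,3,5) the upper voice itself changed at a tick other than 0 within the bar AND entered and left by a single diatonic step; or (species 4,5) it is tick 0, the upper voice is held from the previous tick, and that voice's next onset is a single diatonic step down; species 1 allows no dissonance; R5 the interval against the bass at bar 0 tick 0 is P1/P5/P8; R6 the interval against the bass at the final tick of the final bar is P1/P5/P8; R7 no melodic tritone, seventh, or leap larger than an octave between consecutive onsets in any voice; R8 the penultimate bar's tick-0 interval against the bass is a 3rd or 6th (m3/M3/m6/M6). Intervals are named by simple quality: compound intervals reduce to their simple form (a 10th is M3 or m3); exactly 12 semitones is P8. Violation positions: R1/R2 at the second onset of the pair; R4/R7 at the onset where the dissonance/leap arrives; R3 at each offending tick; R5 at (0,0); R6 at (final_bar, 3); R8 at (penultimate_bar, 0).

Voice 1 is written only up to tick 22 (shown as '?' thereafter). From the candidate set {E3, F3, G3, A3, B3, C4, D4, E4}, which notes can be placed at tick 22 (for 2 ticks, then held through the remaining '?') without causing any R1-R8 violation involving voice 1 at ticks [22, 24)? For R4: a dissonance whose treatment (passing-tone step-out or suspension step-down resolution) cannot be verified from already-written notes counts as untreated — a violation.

{B3, C4, E3, E4, G3}

E3: legal
F3: violates R4,R7
G3: legal
A3: violates R4
B3: legal
C4: legal
D4: violates R4
E4: legal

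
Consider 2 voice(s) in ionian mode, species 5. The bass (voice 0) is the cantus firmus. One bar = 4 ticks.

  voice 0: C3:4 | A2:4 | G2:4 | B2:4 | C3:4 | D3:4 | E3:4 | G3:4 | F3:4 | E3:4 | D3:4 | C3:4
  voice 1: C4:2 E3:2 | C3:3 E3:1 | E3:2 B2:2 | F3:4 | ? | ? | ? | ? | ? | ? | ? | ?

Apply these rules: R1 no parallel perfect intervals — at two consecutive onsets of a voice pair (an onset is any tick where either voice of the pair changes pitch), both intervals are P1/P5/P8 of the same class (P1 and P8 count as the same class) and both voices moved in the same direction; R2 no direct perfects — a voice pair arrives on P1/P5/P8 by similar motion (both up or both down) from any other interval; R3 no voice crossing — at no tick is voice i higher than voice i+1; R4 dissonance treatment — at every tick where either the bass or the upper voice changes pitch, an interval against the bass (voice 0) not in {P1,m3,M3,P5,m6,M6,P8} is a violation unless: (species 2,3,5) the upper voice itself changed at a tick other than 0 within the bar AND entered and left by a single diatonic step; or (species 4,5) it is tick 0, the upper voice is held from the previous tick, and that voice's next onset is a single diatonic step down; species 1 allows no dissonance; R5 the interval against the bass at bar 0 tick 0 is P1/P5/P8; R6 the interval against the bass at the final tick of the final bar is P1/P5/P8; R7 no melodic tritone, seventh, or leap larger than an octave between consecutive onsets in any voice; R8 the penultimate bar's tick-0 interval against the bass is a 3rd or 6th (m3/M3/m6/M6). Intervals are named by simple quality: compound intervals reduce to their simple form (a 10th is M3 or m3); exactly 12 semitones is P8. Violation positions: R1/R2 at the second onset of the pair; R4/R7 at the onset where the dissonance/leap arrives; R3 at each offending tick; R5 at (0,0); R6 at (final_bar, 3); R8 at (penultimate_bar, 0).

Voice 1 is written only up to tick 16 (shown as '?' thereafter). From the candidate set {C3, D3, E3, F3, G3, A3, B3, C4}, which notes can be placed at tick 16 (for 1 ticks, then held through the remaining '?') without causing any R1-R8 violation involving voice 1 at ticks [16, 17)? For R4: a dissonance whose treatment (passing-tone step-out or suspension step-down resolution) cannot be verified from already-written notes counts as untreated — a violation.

{A3, C3, E3}

C3: legal
D3: violates R4
E3: legal
F3: violates R4
G3: violates R2
A3: legal
B3: violates R4,R7
C4: violates R2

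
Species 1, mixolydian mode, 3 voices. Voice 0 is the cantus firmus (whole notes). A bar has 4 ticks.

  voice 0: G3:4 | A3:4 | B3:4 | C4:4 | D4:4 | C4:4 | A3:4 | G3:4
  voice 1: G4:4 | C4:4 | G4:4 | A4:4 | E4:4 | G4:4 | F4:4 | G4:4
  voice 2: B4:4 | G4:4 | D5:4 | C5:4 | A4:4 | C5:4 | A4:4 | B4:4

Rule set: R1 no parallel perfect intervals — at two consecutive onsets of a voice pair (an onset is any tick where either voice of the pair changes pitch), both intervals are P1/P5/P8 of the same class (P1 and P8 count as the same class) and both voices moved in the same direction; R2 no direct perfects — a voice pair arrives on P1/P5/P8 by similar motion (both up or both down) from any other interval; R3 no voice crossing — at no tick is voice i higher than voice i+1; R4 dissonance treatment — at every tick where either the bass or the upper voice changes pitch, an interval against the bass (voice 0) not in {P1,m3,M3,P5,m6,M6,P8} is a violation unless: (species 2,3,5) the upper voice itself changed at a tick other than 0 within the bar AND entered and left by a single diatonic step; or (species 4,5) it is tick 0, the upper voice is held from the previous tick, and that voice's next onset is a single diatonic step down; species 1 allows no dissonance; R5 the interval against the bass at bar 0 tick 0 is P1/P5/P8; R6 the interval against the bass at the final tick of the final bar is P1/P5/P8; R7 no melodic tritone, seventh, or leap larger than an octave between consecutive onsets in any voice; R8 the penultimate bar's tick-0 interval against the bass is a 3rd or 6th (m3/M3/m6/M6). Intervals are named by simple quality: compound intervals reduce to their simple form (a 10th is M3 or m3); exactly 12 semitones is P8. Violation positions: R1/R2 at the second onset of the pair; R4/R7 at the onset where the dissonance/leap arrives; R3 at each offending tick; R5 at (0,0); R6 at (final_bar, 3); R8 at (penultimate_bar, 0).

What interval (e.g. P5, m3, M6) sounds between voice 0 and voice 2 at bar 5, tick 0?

P8

voice 0=C4 voice 2=C5 -> P8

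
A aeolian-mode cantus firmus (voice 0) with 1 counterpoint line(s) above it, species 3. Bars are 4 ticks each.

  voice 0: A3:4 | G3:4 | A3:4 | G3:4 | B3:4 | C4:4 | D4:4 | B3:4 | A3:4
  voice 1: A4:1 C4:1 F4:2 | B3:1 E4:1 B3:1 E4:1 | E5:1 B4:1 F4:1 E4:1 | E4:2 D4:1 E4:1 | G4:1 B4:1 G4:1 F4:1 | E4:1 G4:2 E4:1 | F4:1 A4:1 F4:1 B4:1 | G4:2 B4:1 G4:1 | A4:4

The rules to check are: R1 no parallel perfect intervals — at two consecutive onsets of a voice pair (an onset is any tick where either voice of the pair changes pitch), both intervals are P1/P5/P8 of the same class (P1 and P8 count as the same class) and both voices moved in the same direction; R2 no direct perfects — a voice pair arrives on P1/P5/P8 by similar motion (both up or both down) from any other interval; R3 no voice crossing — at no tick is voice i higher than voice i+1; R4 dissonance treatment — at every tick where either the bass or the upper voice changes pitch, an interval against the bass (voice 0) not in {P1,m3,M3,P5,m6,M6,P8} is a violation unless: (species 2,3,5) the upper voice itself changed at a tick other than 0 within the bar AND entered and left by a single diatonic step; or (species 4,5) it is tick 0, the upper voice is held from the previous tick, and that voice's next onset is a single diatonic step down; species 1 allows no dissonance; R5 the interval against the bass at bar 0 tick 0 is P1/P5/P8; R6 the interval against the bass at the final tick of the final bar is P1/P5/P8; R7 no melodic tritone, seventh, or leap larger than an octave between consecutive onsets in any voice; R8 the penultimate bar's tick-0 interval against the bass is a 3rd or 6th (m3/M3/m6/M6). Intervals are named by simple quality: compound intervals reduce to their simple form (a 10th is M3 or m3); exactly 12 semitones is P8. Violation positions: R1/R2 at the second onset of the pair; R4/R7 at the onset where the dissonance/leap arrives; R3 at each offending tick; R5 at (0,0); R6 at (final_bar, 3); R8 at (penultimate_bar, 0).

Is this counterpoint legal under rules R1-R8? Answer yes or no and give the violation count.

No (5 violations)

bar 0: v0=A3 v1=A4 (P8)
bar 1: v0=G3 v1=B3 (M3)
bar 2: v0=A3 v1=E5 (P5)
bar 3: v0=G3 v1=E4 (M6)
bar 4: v0=B3 v1=G4 (m6)
bar 5: v0=C4 v1=E4 (M3)
bar 6: v0=D4 v1=F4 (m3)
bar 7: v0=B3 v1=G4 (m6)
bar 8: v0=A3 v1=A4 (P8)
  R7 @ bar1.0: F4->B3 leap 6st
  R2 @ bar2.0: G3/E4 M6 -> A3/E5 P5 similar
  R4 @ bar2.1: A3/B4 M2 untreated
  R7 @ bar2.2: B4->F4 leap 6st
  R7 @ bar6.3: F4->B4 leap 6st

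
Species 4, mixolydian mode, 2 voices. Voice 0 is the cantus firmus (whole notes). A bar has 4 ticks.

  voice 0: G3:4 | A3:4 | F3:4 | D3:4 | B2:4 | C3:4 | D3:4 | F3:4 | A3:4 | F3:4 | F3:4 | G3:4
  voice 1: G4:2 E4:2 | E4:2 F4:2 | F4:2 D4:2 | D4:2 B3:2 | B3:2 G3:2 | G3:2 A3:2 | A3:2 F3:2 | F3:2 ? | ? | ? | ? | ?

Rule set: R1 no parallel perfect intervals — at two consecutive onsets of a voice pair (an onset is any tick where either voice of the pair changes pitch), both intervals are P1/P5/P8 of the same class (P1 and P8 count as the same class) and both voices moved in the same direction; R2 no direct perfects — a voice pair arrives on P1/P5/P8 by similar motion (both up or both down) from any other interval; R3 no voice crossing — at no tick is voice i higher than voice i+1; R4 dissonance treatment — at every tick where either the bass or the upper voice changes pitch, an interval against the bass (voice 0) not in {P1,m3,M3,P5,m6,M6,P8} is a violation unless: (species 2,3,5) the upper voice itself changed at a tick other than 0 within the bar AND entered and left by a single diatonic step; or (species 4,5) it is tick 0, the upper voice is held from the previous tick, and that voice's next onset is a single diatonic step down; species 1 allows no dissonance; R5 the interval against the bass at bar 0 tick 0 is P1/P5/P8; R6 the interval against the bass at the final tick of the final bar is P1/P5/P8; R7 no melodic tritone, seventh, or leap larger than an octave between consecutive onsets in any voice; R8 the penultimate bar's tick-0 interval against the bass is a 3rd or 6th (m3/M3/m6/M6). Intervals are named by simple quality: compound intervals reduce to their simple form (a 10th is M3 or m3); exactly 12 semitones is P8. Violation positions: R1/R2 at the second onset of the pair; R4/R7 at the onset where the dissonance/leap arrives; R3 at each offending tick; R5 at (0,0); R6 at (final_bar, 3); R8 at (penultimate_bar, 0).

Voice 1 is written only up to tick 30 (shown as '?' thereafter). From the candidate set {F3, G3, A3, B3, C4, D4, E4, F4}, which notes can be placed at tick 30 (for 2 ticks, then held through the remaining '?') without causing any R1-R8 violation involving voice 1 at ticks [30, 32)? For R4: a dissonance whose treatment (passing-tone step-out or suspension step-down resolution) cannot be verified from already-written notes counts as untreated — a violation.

F3: legal
G3: violates R4
A3: legal
B3: violates R4,R7
C4: legal
D4: legal
E4: violates R4,R7
F4: legal

{A3, C4, D4, F3, F4}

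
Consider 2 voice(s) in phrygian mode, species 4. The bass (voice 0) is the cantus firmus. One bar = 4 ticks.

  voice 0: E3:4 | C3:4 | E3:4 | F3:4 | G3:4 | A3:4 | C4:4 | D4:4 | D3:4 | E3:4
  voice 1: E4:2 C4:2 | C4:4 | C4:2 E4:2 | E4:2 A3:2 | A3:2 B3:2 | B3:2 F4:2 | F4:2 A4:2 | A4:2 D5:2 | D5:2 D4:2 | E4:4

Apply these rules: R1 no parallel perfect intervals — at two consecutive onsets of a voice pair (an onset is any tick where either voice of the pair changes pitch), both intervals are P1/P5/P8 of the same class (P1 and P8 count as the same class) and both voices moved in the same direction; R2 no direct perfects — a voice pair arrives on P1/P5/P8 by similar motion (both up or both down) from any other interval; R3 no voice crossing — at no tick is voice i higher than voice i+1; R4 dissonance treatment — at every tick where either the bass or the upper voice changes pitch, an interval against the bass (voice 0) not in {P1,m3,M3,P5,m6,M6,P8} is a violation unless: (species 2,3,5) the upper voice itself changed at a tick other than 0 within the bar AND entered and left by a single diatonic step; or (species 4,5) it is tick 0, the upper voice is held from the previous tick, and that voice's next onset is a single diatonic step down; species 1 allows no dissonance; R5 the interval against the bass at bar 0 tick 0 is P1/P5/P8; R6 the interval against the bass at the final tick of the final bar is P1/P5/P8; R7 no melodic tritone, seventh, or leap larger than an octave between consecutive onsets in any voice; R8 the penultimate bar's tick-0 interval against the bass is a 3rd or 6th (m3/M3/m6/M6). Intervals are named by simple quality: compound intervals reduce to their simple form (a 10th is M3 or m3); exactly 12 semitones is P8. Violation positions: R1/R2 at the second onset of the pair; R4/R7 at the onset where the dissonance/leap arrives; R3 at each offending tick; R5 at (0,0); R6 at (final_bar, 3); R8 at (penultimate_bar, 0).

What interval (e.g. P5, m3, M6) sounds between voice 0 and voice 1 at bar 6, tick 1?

P4

voice 0=C4 voice 1=F4 -> P4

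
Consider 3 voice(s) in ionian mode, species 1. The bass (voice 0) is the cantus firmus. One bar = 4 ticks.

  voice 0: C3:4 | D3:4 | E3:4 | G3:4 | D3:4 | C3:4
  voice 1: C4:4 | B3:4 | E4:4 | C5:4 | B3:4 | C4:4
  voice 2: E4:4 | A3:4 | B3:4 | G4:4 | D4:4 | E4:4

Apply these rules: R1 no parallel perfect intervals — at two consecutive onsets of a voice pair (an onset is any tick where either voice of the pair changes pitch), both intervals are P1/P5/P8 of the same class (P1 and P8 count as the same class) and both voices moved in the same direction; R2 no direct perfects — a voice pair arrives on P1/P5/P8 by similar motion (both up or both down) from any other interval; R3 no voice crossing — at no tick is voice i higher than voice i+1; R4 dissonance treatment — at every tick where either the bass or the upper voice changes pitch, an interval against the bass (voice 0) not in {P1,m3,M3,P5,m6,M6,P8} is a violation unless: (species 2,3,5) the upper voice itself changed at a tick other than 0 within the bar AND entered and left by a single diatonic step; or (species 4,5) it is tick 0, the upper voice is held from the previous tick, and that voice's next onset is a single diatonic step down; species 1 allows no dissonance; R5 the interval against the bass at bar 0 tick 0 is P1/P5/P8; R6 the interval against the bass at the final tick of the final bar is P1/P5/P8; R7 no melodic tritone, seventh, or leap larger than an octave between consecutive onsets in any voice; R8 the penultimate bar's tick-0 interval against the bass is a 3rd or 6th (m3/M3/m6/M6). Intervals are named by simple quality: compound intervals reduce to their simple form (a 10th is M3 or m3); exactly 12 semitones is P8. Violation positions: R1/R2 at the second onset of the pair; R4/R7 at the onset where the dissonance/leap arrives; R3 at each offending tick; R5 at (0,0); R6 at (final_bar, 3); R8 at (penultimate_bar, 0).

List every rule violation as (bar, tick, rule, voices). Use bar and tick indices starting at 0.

bar 0: v0=C3 v1=C4 v2=E4 downbeat M3
bar 1: v0=D3 v1=B3 v2=A3 downbeat P5
bar 2: v0=E3 v1=E4 v2=B3 downbeat P5
bar 3: v0=G3 v1=C5 v2=G4 downbeat P8
bar 4: v0=D3 v1=B3 v2=D4 downbeat P8
bar 5: v0=C3 v1=C4 v2=E4 downbeat M3
  -> R5 @ bar 0 tick 0 v(0, 2): opens on M3
  -> R3 @ bar 1 tick 0 v(1, 2): B3 above A3
  -> R3 @ bar 1 tick 1 v(1, 2): B3 above A3
  -> R3 @ bar 1 tick 2 v(1, 2): B3 above A3
  -> R3 @ bar 1 tick 3 v(1, 2): B3 above A3
  -> R1 @ bar 2 tick 0 v(0, 2): D3/A3 P5 -> E3/B3 P5 similar
  -> R2 @ bar 2 tick 0 v(0, 1): D3/B3 M6 -> E3/E4 P8 similar
  -> R3 @ bar 2 tick 0 v(1, 2): E4 above B3
  -> R3 @ bar 2 tick 1 v(1, 2): E4 above B3
  -> R3 @ bar 2 tick 2 v(1, 2): E4 above B3
  -> R3 @ bar 2 tick 3 v(1, 2): E4 above B3
  -> R2 @ bar 3 tick 0 v(0, 2): E3/B3 P5 -> G3/G4 P8 similar
  -> R3 @ bar 3 tick 0 v(1, 2): C5 above G4
  -> R4 @ bar 3 tick 0 v(0, 1): G3/C5 P4 untreated
  -> R3 @ bar 3 tick 1 v(1, 2): C5 above G4
  -> R3 @ bar 3 tick 2 v(1, 2): C5 above G4
  -> R3 @ bar 3 tick 3 v(1, 2): C5 above G4
  -> R1 @ bar 4 tick 0 v(0, 2): G3/G4 P8 -> D3/D4 P8 similar
  -> R7 @ bar 4 tick 0 v(1,): C5->B3 leap 13st
  -> R8 @ bar 4 tick 0 v(0, 2): penult P8 not 3rd/6th
  -> R6 @ bar 5 tick 3 v(0, 2): closes on M3

(0, 0, R5, (0, 2))
(1, 0, R3, (1, 2))
(1, 1, R3, (1, 2))
(1, 2, R3, (1, 2))
(1, 3, R3, (1, 2))
(2, 0, R1, (0, 2))
(2, 0, R2, (0, 1))
(2, 0, R3, (1, 2))
(2, 1, R3, (1, 2))
(2, 2, R3, (1, 2))
(2, 3, R3, (1, 2))
(3, 0, R2, (0, 2))
(3, 0, R3, (1, 2))
(3, 0, R4, (0, 1))
(3, 1, R3, (1, 2))
(3, 2, R3, (1, 2))
(3, 3, R3, (1, 2))
(4, 0, R1, (0, 2))
(4, 0, R7, (1,))
(4, 0, R8, (0, 2))
(5, 3, R6, (0, 2))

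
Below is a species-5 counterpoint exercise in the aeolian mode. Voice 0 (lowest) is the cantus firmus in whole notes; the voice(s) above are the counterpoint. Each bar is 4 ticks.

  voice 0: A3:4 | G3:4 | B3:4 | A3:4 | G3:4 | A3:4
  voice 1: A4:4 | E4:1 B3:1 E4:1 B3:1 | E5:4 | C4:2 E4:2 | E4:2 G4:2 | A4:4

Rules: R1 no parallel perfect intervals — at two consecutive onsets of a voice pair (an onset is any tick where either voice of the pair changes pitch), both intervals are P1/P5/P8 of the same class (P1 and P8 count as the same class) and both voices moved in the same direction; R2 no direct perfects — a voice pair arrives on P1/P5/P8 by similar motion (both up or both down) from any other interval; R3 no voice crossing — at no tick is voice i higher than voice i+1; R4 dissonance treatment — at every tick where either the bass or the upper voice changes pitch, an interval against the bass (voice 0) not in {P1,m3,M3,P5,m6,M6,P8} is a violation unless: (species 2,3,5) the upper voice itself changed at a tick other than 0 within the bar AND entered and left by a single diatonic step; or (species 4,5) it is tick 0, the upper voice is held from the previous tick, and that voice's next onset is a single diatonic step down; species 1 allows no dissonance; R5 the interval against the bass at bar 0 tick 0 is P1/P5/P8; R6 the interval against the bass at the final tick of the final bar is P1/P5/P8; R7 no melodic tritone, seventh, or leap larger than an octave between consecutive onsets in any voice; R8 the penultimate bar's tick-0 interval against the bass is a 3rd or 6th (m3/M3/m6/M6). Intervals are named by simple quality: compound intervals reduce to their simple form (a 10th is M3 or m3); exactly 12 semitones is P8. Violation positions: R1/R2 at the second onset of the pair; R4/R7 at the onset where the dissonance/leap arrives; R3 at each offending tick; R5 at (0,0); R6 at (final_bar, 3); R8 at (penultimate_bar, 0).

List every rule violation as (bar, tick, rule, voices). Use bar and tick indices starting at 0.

(2, 0, R4, (0, 1))
(2, 0, R7, (1,))
(3, 0, R7, (1,))
(5, 0, R1, (0, 1))

bar 0: v0=A3 v1=A4 downbeat P8
bar 1: v0=G3 v1=E4 downbeat M6
bar 2: v0=B3 v1=E5 downbeat P4
bar 3: v0=A3 v1=C4 downbeat m3
bar 4: v0=G3 v1=E4 downbeat M6
bar 5: v0=A3 v1=A4 downbeat P8
  -> R4 @ bar 2 tick 0 v(0, 1): B3/E5 P4 untreated
  -> R7 @ bar 2 tick 0 v(1,): B3->E5 leap 17st
  -> R7 @ bar 3 tick 0 v(1,): E5->C4 leap 16st
  -> R1 @ bar 5 tick 0 v(0, 1): G3/G4 P8 -> A3/A4 P8 similar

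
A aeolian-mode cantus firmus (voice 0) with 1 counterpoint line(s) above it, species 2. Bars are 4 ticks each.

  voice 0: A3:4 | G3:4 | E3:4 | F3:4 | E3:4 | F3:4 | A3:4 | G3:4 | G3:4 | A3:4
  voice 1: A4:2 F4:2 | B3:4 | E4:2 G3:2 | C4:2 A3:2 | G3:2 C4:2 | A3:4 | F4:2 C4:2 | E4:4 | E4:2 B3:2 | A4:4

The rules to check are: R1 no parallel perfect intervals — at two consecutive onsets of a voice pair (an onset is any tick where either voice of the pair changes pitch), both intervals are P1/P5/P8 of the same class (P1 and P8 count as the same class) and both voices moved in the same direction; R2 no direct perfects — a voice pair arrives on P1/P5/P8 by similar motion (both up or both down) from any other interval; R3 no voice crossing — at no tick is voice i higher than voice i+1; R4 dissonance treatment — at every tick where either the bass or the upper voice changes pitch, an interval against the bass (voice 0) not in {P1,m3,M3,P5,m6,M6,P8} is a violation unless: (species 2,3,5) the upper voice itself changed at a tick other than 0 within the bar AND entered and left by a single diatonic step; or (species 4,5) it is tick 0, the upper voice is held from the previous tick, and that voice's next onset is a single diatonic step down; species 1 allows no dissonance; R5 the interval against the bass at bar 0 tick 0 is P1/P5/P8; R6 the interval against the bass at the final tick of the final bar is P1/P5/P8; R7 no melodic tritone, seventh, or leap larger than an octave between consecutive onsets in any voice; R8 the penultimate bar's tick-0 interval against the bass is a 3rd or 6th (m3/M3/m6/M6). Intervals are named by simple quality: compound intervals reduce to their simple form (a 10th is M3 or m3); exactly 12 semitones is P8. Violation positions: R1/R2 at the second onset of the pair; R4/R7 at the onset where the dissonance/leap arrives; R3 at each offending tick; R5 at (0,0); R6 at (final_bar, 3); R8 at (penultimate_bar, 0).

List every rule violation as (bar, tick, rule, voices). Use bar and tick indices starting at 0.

bar 0: v0=A3 v1=A4 downbeat P8
bar 1: v0=G3 v1=B3 downbeat M3
bar 2: v0=E3 v1=E4 downbeat P8
bar 3: v0=F3 v1=C4 downbeat P5
bar 4: v0=E3 v1=G3 downbeat m3
bar 5: v0=F3 v1=A3 downbeat M3
bar 6: v0=A3 v1=F4 downbeat m6
bar 7: v0=G3 v1=E4 downbeat M6
bar 8: v0=G3 v1=E4 downbeat M6
bar 9: v0=A3 v1=A4 downbeat P8
  -> R7 @ bar 1 tick 0 v(1,): F4->B3 leap 6st
  -> R2 @ bar 3 tick 0 v(0, 1): E3/G3 m3 -> F3/C4 P5 similar
  -> R2 @ bar 9 tick 0 v(0, 1): G3/B3 M3 -> A3/A4 P8 similar
  -> R7 @ bar 9 tick 0 v(1,): B3->A4 leap 10st

(1, 0, R7, (1,))
(3, 0, R2, (0, 1))
(9, 0, R2, (0, 1))
(9, 0, R7, (1,))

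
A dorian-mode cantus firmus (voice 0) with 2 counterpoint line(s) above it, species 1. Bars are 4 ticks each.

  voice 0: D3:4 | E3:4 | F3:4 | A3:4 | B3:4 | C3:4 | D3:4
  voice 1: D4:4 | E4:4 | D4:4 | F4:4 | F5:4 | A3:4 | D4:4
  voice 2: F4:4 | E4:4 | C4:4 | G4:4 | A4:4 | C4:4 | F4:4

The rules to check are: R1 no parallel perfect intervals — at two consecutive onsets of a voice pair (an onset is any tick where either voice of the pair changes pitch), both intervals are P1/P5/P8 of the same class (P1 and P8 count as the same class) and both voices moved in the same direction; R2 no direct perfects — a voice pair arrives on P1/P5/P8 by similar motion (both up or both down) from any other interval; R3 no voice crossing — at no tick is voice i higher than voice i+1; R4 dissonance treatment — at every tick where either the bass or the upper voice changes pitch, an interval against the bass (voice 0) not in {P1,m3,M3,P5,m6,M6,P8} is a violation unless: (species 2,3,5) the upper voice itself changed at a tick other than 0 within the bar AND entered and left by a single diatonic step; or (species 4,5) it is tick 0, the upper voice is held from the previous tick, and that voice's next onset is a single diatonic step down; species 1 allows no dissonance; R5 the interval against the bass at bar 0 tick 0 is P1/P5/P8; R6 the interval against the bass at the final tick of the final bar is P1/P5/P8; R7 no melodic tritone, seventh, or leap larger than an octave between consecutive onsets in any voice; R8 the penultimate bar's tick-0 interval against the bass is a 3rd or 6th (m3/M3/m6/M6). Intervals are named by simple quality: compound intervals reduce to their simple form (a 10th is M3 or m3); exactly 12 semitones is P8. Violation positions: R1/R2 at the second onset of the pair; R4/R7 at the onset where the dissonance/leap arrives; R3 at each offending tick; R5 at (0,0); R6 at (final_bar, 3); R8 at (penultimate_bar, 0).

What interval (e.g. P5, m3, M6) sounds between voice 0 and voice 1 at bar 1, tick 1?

voice 0=E3 voice 1=E4 -> P8

P8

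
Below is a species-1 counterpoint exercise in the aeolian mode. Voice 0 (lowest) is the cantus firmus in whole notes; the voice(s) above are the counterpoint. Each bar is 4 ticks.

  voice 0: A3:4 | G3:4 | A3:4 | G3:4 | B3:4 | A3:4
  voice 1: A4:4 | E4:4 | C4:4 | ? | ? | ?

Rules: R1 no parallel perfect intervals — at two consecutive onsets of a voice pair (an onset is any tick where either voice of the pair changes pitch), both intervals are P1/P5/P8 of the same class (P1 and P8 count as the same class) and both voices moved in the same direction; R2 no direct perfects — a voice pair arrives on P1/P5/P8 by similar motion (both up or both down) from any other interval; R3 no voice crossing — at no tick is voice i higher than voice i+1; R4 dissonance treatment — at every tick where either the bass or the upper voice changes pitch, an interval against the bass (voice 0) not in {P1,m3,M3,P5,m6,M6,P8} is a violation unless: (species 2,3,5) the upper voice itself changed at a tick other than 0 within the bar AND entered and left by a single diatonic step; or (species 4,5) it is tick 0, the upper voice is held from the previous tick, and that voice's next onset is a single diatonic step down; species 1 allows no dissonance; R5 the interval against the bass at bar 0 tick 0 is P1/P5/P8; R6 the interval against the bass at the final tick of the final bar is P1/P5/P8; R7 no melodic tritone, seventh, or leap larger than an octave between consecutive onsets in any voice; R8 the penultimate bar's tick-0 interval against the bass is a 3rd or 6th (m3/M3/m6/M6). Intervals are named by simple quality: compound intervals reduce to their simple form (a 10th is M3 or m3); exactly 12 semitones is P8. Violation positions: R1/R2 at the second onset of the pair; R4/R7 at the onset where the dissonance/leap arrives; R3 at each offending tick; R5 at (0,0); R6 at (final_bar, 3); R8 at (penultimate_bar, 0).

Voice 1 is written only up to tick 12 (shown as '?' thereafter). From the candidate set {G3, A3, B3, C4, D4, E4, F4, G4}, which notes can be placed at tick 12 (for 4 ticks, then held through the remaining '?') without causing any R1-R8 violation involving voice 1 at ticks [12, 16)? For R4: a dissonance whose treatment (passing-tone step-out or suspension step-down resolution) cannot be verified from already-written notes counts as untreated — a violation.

{B3, D4, E4, G4}

G3: violates R2
A3: violates R4
B3: legal
C4: violates R4
D4: legal
E4: legal
F4: violates R4
G4: legal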